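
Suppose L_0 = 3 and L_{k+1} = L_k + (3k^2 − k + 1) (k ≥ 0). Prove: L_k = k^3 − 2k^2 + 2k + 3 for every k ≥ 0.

Base case: L_0 = 3, and 0^3 − 2·0^2 + 2·0 + 3 = 3.
Assume L_m = m^3 − 2m^2 + 2m + 3.
Then L_{m+1} = L_m + (3m^2 − m + 1) = (m^3 − 2m^2 + 2m + 3) + (3m^2 − m + 1) = m^3 + m^2 + m + 4,
and (m+1)^3 − 2·(m+1)^2 + 2·(m+1) + 3 = m^3 + m^2 + m + 4.
This completes the inductive step, so L_k = k^3 − 2k^2 + 2k + 3 for all k ≥ 0.

L_k = k^3 − 2k^2 + 2k + 3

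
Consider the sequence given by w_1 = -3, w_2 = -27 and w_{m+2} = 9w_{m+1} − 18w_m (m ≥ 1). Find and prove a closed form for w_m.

Claim: w_m = -6^m + 3^m.

Base cases: w_1 = -3 and -6^1 + 3^1 = -3; w_2 = -27 and -6^2 + 3^2 = -27.
Assume w_j = -6^j + 3^j for all 1 ≤ j ≤ k, where k ≥ 2.
Then w_{k+1} = 9w_k − 18w_{k−1} = 9·(-6^k + 3^k) − 18·(-6^{k−1} + 3^{k−1}) = -(9·6 − 18)6^{k−1} + (9·3 − 18)3^{k−1} = -36·6^{k−1} + 9·3^{k−1} = -6^{k+1} + 3^{k+1}.
Hence w_m = -6^m + 3^m for every m ≥ 1, by strong induction.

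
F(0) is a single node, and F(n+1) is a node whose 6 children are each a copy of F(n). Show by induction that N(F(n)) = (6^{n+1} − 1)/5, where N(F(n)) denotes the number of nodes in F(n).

Base case: N(F(0)) = 1, and (6^{0+1} − 1)/5 = 1.
Assume N(F(j)) = (6^{j+1} − 1)/5.
Then N(F(j+1)) = 1 + 6N(F(j)) = 1 + 6·(6^{j+1} − 1)/5 = 1 + (6^{j+2} − 6)/5 = (5 + 6^{j+2} − 6)/5 = (6^{j+2} − 1)/5.
So the formula holds for j+1, and by induction N(F(n)) = (6^{n+1} − 1)/5 for all n ≥ 0.

N(F(n)) = (6^{n+1} − 1)/5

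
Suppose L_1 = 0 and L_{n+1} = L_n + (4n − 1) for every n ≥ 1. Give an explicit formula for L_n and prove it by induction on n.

Claim: L_n = 2n^2 − 3n + 1.

Base case: L_1 = 0, and 2·1^2 − 3·1 + 1 = 0.
Assume L_j = 2j^2 − 3j + 1.
Then L_{j+1} = L_j + (4j − 1) = (2j^2 − 3j + 1) + (4j − 1) = 2j^2 + j,
and 2·(j+1)^2 − 3·(j+1) + 1 = 2j^2 + j.
This completes the inductive step, so L_n = 2n^2 − 3n + 1 for all n ≥ 1.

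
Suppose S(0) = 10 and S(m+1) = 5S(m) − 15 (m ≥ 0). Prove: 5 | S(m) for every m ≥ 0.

Base case: S(0) = 10 = 5·2, so 5 | S(0).
Assume 5 | S(k), so S(k) = 5t for some integer t.
Then S(k+1) = 5S(k) − 15 = 5·(5t) − 15 = 5(5t − 3), so 5 | S(k+1).
So the property holds for k+1, and by induction 5 | S(m) for all m ≥ 0.

5 | S(m)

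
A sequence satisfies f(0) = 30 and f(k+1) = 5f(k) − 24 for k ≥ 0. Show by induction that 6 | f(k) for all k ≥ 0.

Base case: f(0) = 30 = 6·5, so 6 | f(0).
Assume 6 | f(j), so f(j) = 6t for some integer t.
Then f(j+1) = 5f(j) − 24 = 5·(6t) − 24 = 6(5t − 4), so 6 | f(j+1).
By induction, 6 | f(k) for all k ≥ 0.

6 | f(k)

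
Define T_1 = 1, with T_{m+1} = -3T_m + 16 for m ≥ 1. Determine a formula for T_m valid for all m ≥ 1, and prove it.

Claim: T_m = (-3)^m + 4.

Base case: T_1 = 1, and (-3)^1 + 4 = -3 + 4 = 1.
Assume T_k = (-3)^k + 4 for some k ≥ 1.
Then T_{k+1} = -3T_k + 16 = -3·((-3)^k + 4) + 16 = -3·(-3)^k − 12 + 16 = (-3)^{k+1} + 4.
By induction, T_m = (-3)^m + 4 for all m ≥ 1.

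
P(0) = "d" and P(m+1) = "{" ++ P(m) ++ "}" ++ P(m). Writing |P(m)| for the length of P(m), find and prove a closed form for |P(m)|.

Claim: |P(m)| = 3·2^m − 2.

Base case: |P(0)| = 1, and 3·2^0 − 2 = 1.
Assume |P(k)| = 3·2^k − 2.
Then |P(k+1)| = 1 + |P(k)| + 1 + |P(k)| = 2|P(k)| + 2 = 2(3·2^k − 2) + 2 = 3·2^{k+1} − 4 + 2 = 3·2^{k+1} − 2.
By induction, |P(m)| = 3·2^m − 2 for all m ≥ 0.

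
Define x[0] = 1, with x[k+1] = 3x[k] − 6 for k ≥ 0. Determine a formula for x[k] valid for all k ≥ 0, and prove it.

Claim: x[k] = -2·3^k + 3.

Base case: x[0] = 1, and -2·3^0 + 3 = -2 + 3 = 1.
Assume x[r] = -2·3^r + 3 for some r ≥ 0.
Then x[r+1] = 3x[r] − 6 = 3·(-2·3^r + 3) − 6 = -6·3^r + 9 − 6 = -2·3^{r+1} + 3.
By induction, x[k] = -2·3^k + 3 for all k ≥ 0.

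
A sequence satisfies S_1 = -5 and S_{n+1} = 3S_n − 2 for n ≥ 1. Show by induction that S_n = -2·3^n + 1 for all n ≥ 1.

Base case: S_1 = -5, and -2·3^1 + 1 = -6 + 1 = -5.
Assume S_m = -2·3^m + 1 for some m ≥ 1.
Then S_{m+1} = 3S_m − 2 = 3·(-2·3^m + 1) − 2 = -6·3^m + 3 − 2 = -2·3^{m+1} + 1.
Hence S_n = -2·3^n + 1 for every n ≥ 1, by induction.

S_n = -2·3^n + 1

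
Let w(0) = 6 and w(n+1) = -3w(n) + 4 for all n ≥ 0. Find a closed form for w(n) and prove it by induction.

Claim: w(n) = 5·(-3)^n + 1.

Base case: w(0) = 6, and 5·(-3)^0 + 1 = 5 + 1 = 6.
Assume w(r) = 5·(-3)^r + 1 for some r ≥ 0.
Then w(r+1) = -3w(r) + 4 = -3·(5·(-3)^r + 1) + 4 = -15·(-3)^r − 3 + 4 = 5·(-3)^{r+1} + 1.
So the formula holds for r+1, and by induction w(n) = 5·(-3)^n + 1 for all n ≥ 0.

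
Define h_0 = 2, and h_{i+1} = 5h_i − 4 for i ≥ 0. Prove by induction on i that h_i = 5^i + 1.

Base case: h_0 = 2, and 5^0 + 1 = 1 + 1 = 2.
Assume h_r = 5^r + 1 for some r ≥ 0.
Then h_{r+1} = 5h_r − 4 = 5·(5^r + 1) − 4 = 5^{r+1} + 5 − 4 = 5^{r+1} + 1.
Hence h_i = 5^i + 1 for every i ≥ 0, by induction.

h_i = 5^i + 1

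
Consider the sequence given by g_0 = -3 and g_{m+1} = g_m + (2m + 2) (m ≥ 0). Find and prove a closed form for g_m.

Claim: g_m = m^2 + m − 3.

Base case: g_0 = -3, and 0^2 + 0 − 3 = -3.
Assume g_j = j^2 + j − 3.
Then g_{j+1} = g_j + (2j + 2) = (j^2 + j − 3) + (2j + 2) = j^2 + 3j − 1,
and (j+1)^2 + (j+1) − 3 = j^2 + 3j − 1.
By induction, g_m = m^2 + m − 3 for all m ≥ 0.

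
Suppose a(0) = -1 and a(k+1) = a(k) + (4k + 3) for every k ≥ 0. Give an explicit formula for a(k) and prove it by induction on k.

Claim: a(k) = 2k^2 + k − 1.

Base case: a(0) = -1, and 2·0^2 + 0 − 1 = -1.
Assume a(m) = 2m^2 + m − 1.
Then a(m+1) = a(m) + (4m + 3) = (2m^2 + m − 1) + (4m + 3) = 2m^2 + 5m + 2,
and 2·(m+1)^2 + (m+1) − 1 = 2m^2 + 5m + 2.
This completes the inductive step, so a(k) = 2k^2 + k − 1 for all k ≥ 0.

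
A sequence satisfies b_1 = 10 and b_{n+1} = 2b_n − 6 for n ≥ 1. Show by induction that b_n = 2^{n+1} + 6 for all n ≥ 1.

Base case: b_1 = 10, and 2^{1+1} + 6 = 4 + 6 = 10.
Assume b_k = 2^{k+1} + 6 for some k ≥ 1.
Then b_{k+1} = 2b_k − 6 = 2·(2^{k+1} + 6) − 6 = 2^{k+2} + 12 − 6 = 2^{k+2} + 6.
Hence b_n = 2^{n+1} + 6 for every n ≥ 1, by induction.

b_n = 2^{n+1} + 6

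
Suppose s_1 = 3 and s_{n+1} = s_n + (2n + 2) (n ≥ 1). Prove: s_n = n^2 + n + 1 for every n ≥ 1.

Base case: s_1 = 3, and 1^2 + 1 + 1 = 3.
Assume s_k = k^2 + k + 1.
Then s_{k+1} = s_k + (2k + 2) = (k^2 + k + 1) + (2k + 2) = k^2 + 3k + 3,
and (k+1)^2 + (k+1) + 1 = k^2 + 3k + 3.
By induction, s_n = n^2 + n + 1 for all n ≥ 1.

s_n = n^2 + n + 1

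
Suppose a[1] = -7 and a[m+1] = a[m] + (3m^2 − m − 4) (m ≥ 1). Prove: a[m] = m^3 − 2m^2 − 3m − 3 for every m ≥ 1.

Base case: a[1] = -7, and 1^3 − 2·1^2 − 3·1 − 3 = -7.
Assume a[j] = j^3 − 2j^2 − 3j − 3.
Then a[j+1] = a[j] + (3j^2 − j − 4) = (j^3 − 2j^2 − 3j − 3) + (3j^2 − j − 4) = j^3 + j^2 − 4j − 7,
and (j+1)^3 − 2·(j+1)^2 − 3·(j+1) − 3 = j^3 + j^2 − 4j − 7.
By induction, a[m] = m^3 − 2m^2 − 3m − 3 for all m ≥ 1.

a[m] = m^3 − 2m^2 − 3m − 3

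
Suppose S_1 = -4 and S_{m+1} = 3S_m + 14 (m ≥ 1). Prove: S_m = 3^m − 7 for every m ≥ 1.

Base case: S_1 = -4, and 3^1 − 7 = 3 − 7 = -4.
Assume S_k = 3^k − 7 for some k ≥ 1.
Then S_{k+1} = 3S_k + 14 = 3·(3^k − 7) + 14 = 3^{k+1} − 21 + 14 = 3^{k+1} − 7.
Hence S_m = 3^m − 7 for every m ≥ 1, by induction.

S_m = 3^m − 7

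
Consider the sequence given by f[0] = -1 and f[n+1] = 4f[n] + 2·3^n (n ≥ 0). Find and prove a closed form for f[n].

Claim: f[n] = 4^n − 2·3^n.

Base case: f[0] = -1, and 4^0 − 2·3^0 = 1 − 2 = -1.
Assume f[j] = 4^j − 2·3^j for some j ≥ 0.
Then f[j+1] = 4f[j] + 2·3^j = 4·(4^j − 2·3^j) + 2·3^j = 4^{j+1} − 8·3^j + 2·3^j = 4^{j+1} − 6·3^j = 4^{j+1} − 2·3^{j+1}.
By induction, f[n] = 4^n − 2·3^n for all n ≥ 0.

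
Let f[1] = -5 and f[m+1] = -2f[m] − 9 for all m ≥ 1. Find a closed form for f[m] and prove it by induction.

Claim: f[m] = (-2)^m − 3.

Base case: f[1] = -5, and (-2)^1 − 3 = -2 − 3 = -5.
Assume f[j] = (-2)^j − 3 for some j ≥ 1.
Then f[j+1] = -2f[j] − 9 = -2·((-2)^j − 3) − 9 = -2·(-2)^j + 6 − 9 = (-2)^{j+1} − 3.
So the formula holds for j+1, and by induction f[m] = (-2)^m − 3 for all m ≥ 1.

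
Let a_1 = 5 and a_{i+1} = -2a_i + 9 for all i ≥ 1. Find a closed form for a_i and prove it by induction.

Claim: a_i = -(-2)^i + 3.

Base case: a_1 = 5, and -(-2)^1 + 3 = 2 + 3 = 5.
Assume a_r = -(-2)^r + 3 for some r ≥ 1.
Then a_{r+1} = -2a_r + 9 = -2·(-(-2)^r + 3) + 9 = 2·(-2)^r − 6 + 9 = -(-2)^{r+1} + 3.
Hence a_i = -(-2)^i + 3 for every i ≥ 1, by induction.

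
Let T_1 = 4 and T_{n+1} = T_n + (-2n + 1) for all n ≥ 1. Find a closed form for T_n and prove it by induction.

Claim: T_n = -n^2 + 2n + 3.

Base case: T_1 = 4, and -1^2 + 2·1 + 3 = 4.
Assume T_m = -m^2 + 2m + 3.
Then T_{m+1} = T_m + (-2m + 1) = (-m^2 + 2m + 3) + (-2m + 1) = -m^2 + 4,
and -(m+1)^2 + 2·(m+1) + 3 = -m^2 + 4.
This completes the inductive step, so T_n = -n^2 + 2n + 3 for all n ≥ 1.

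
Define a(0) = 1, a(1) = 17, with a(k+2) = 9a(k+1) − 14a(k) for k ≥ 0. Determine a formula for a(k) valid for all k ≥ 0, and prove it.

Claim: a(k) = 3·7^k − 2·2^k.

Base cases: a(0) = 1 and 3·7^0 − 2·2^0 = 1; a(1) = 17 and 3·7^1 − 2·2^1 = 17.
Assume a(j) = 3·7^j − 2·2^j for all 0 ≤ j ≤ m, where m ≥ 1.
Then a(m+1) = 9a(m) − 14a(m−1) = 9·(3·7^m − 2·2^m) − 14·(3·7^{m−1} − 2·2^{m−1}) = 3·(9·7 − 14)7^{m−1} − 2·(9·2 − 14)2^{m−1} = 147·7^{m−1} − 8·2^{m−1} = 3·7^{m+1} − 2·2^{m+1}.
By strong induction, a(k) = 3·7^k − 2·2^k for all k ≥ 0.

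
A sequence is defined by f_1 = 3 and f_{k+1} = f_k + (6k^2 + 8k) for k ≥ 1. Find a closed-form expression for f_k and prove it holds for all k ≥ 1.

Claim: f_k = 2k^3 + k^2 − 3k + 3.

Base case: f_1 = 3, and 2·1^3 + 1^2 − 3·1 + 3 = 3.
Assume f_m = 2m^3 + m^2 − 3m + 3.
Then f_{m+1} = f_m + (6m^2 + 8m) = (2m^3 + m^2 − 3m + 3) + (6m^2 + 8m) = 2m^3 + 7m^2 + 5m + 3,
and 2·(m+1)^3 + (m+1)^2 − 3·(m+1) + 3 = 2m^3 + 7m^2 + 5m + 3.
Hence f_k = 2k^3 + k^2 − 3k + 3 for every k ≥ 1, by induction.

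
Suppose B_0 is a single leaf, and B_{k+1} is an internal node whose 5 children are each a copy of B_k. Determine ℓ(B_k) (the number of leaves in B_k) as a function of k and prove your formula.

Claim: ℓ(B_k) = 5^k.

Base case: ℓ(B_0) = 1, and 5^0 = 1.
Assume ℓ(B_j) = 5^j.
Then ℓ(B_{j+1}) = 5·ℓ(B_j) = 5·5^j = 5^{j+1}.
Hence ℓ(B_k) = 5^k for every k ≥ 0, by induction.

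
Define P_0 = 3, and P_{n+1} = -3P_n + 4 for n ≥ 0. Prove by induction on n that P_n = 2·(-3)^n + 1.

Base case: P_0 = 3, and 2·(-3)^0 + 1 = 2 + 1 = 3.
Assume P_r = 2·(-3)^r + 1 for some r ≥ 0.
Then P_{r+1} = -3P_r + 4 = -3·(2·(-3)^r + 1) + 4 = -6·(-3)^r − 3 + 4 = 2·(-3)^{r+1} + 1.
This completes the inductive step, so P_n = 2·(-3)^n + 1 for all n ≥ 0.

P_n = 2·(-3)^n + 1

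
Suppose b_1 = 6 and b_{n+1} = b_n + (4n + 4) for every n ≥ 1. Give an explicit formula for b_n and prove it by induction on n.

Claim: b_n = 2n^2 + 2n + 2.

Base case: b_1 = 6, and 2·1^2 + 2·1 + 2 = 6.
Assume b_k = 2k^2 + 2k + 2.
Then b_{k+1} = b_k + (4k + 4) = (2k^2 + 2k + 2) + (4k + 4) = 2k^2 + 6k + 6,
and 2·(k+1)^2 + 2·(k+1) + 2 = 2k^2 + 6k + 6.
Hence b_n = 2n^2 + 2n + 2 for every n ≥ 1, by induction.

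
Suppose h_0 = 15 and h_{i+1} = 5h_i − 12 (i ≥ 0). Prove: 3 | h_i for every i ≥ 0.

Base case: h_0 = 15 = 3·5, so 3 | h_0.
Assume 3 | h_j, so h_j = 3t for some integer t.
Then h_{j+1} = 5h_j − 12 = 5·(3t) − 12 = 3(5t − 4), so 3 | h_{j+1}.
This completes the inductive step, so 3 | h_i for all i ≥ 0.

3 | h_i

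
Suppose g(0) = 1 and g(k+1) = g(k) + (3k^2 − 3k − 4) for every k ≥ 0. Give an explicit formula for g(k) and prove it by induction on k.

Claim: g(k) = k^3 − 3k^2 − 2k + 1.

Base case: g(0) = 1, and 0^3 − 3·0^2 − 2·0 + 1 = 1.
Assume g(j) = j^3 − 3j^2 − 2j + 1.
Then g(j+1) = g(j) + (3j^2 − 3j − 4) = (j^3 − 3j^2 − 2j + 1) + (3j^2 − 3j − 4) = j^3 − 5j − 3,
and (j+1)^3 − 3·(j+1)^2 − 2·(j+1) + 1 = j^3 − 5j − 3.
By induction, g(k) = k^3 − 3k^2 − 2k + 1 for all k ≥ 0.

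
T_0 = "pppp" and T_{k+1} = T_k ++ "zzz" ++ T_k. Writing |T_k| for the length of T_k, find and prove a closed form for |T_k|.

Claim: |T_k| = 7·2^k − 3.

Base case: |T_0| = 4, and 7·2^0 − 3 = 4.
Assume |T_j| = 7·2^j − 3.
Then |T_{j+1}| = |T_j| + 3 + |T_j| = 2|T_j| + 3 = 2(7·2^j − 3) + 3 = 7·2^{j+1} − 6 + 3 = 7·2^{j+1} − 3.
Hence |T_k| = 7·2^k − 3 for every k ≥ 0, by induction.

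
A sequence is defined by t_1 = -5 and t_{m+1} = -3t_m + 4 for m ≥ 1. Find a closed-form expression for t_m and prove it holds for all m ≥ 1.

Claim: t_m = 2·(-3)^m + 1.

Base case: t_1 = -5, and 2·(-3)^1 + 1 = -6 + 1 = -5.
Assume t_j = 2·(-3)^j + 1 for some j ≥ 1.
Then t_{j+1} = -3t_j + 4 = -3·(2·(-3)^j + 1) + 4 = -6·(-3)^j − 3 + 4 = 2·(-3)^{j+1} + 1.
So the formula holds for j+1, and by induction t_m = 2·(-3)^m + 1 for all m ≥ 1.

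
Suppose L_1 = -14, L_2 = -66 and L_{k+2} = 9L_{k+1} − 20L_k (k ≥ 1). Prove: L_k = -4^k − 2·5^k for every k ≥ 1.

Base cases: L_1 = -14 and -4^1 − 2·5^1 = -14; L_2 = -66 and -4^2 − 2·5^2 = -66.
Assume L_i = -4^i − 2·5^i for all 1 ≤ i ≤ j, where j ≥ 2.
Then L_{j+1} = 9L_j − 20L_{j−1} = 9·(-4^j − 2·5^j) − 20·(-4^{j−1} − 2·5^{j−1}) = -(9·4 − 20)4^{j−1} − 2·(9·5 − 20)5^{j−1} = -16·4^{j−1} − 50·5^{j−1} = -4^{j+1} − 2·5^{j+1}.
This completes the inductive step, so L_k = -4^k − 2·5^k for all k ≥ 1.

L_k = -4^k − 2·5^k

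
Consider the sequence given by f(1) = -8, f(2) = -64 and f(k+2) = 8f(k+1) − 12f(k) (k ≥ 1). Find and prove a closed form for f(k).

Claim: f(k) = 2·2^k − 2·6^k.

Base cases: f(1) = -8 and 2·2^1 − 2·6^1 = -8; f(2) = -64 and 2·2^2 − 2·6^2 = -64.
Assume f(j) = 2·2^j − 2·6^j for all 1 ≤ j ≤ r, where r ≥ 2.
Then f(r+1) = 8f(r) − 12f(r−1) = 8·(2·2^r − 2·6^r) − 12·(2·2^{r−1} − 2·6^{r−1}) = 2·(8·2 − 12)2^{r−1} − 2·(8·6 − 12)6^{r−1} = 8·2^{r−1} − 72·6^{r−1} = 2·2^{r+1} − 2·6^{r+1}.
So the formula holds for r+1, and by strong induction f(k) = 2·2^k − 2·6^k for all k ≥ 1.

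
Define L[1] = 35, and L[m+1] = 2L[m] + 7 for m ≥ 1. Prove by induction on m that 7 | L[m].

Base case: L[1] = 35 = 7·5, so 7 | L[1].
Assume 7 | L[r], so L[r] = 7t for some integer t.
Then L[r+1] = 2L[r] + 7 = 2·(7t) + 7 = 7(2t + 1), so 7 | L[r+1].
This completes the inductive step, so 7 | L[m] for all m ≥ 1.

7 | L[m]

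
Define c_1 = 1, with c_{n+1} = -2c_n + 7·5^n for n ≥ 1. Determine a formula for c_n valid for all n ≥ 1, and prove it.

Claim: c_n = 2·(-2)^n + 5^n.

Base case: c_1 = 1, and 2·(-2)^1 + 5^1 = -4 + 5 = 1.
Assume c_k = 2·(-2)^k + 5^k for some k ≥ 1.
Then c_{k+1} = -2c_k + 7·5^k = -2·(2·(-2)^k + 5^k) + 7·5^k = 2·(-2)^{k+1} − 2·5^k + 7·5^k = 2·(-2)^{k+1} + 5·5^k = 2·(-2)^{k+1} + 5^{k+1}.
So the formula holds for k+1, and by induction c_n = 2·(-2)^n + 5^n for all n ≥ 1.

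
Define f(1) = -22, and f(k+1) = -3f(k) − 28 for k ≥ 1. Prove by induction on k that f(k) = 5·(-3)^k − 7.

Base case: f(1) = -22, and 5·(-3)^1 − 7 = -15 − 7 = -22.
Assume f(m) = 5·(-3)^m − 7 for some m ≥ 1.
Then f(m+1) = -3f(m) − 28 = -3·(5·(-3)^m − 7) − 28 = -15·(-3)^m + 21 − 28 = 5·(-3)^{m+1} − 7.
So the formula holds for m+1, and by induction f(k) = 5·(-3)^k − 7 for all k ≥ 1.

f(k) = 5·(-3)^k − 7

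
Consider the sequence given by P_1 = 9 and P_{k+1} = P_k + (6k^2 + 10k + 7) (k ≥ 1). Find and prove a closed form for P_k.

Claim: P_k = 2k^3 + 2k^2 + 3k + 2.

Base case: P_1 = 9, and 2·1^3 + 2·1^2 + 3·1 + 2 = 9.
Assume P_m = 2m^3 + 2m^2 + 3m + 2.
Then P_{m+1} = P_m + (6m^2 + 10m + 7) = (2m^3 + 2m^2 + 3m + 2) + (6m^2 + 10m + 7) = 2m^3 + 8m^2 + 13m + 9,
and 2·(m+1)^3 + 2·(m+1)^2 + 3·(m+1) + 2 = 2m^3 + 8m^2 + 13m + 9.
This completes the inductive step, so P_k = 2k^3 + 2k^2 + 3k + 2 for all k ≥ 1.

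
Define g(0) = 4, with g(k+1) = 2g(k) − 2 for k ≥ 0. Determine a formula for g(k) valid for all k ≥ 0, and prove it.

Claim: g(k) = 2^{k+1} + 2.

Base case: g(0) = 4, and 2^{0+1} + 2 = 2 + 2 = 4.
Assume g(m) = 2^{m+1} + 2 for some m ≥ 0.
Then g(m+1) = 2g(m) − 2 = 2·(2^{m+1} + 2) − 2 = 2^{m+2} + 4 − 2 = 2^{m+2} + 2.
This completes the inductive step, so g(k) = 2^{k+1} + 2 for all k ≥ 0.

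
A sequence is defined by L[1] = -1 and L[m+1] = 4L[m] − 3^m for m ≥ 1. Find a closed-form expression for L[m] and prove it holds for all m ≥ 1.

Claim: L[m] = -4^m + 3^m.

Base case: L[1] = -1, and -4^1 + 3^1 = -4 + 3 = -1.
Assume L[j] = -4^j + 3^j for some j ≥ 1.
Then L[j+1] = 4L[j] − 3^j = 4·(-4^j + 3^j) − 3^j = -4^{j+1} + 4·3^j − 3^j = -4^{j+1} + 3·3^j = -4^{j+1} + 3^{j+1}.
By induction, L[m] = -4^m + 3^m for all m ≥ 1.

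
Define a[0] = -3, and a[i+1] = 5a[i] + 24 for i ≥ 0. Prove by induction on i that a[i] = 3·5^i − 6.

Base case: a[0] = -3, and 3·5^0 − 6 = 3 − 6 = -3.
Assume a[k] = 3·5^k − 6 for some k ≥ 0.
Then a[k+1] = 5a[k] + 24 = 5·(3·5^k − 6) + 24 = 15·5^k − 30 + 24 = 3·5^{k+1} − 6.
Hence a[i] = 3·5^i − 6 for every i ≥ 0, by induction.

a[i] = 3·5^i − 6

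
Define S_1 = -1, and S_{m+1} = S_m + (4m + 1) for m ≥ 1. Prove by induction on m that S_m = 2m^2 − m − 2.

Base case: S_1 = -1, and 2·1^2 − 1 − 2 = -1.
Assume S_k = 2k^2 − k − 2.
Then S_{k+1} = S_k + (4k + 1) = (2k^2 − k − 2) + (4k + 1) = 2k^2 + 3k − 1,
and 2·(k+1)^2 − (k+1) − 2 = 2k^2 + 3k − 1.
By induction, S_m = 2m^2 − m − 2 for all m ≥ 1.

S_m = 2m^2 − m − 2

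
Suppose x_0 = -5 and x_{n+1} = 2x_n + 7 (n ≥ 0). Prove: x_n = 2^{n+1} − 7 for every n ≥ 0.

Base case: x_0 = -5, and 2^{0+1} − 7 = 2 − 7 = -5.
Assume x_r = 2^{r+1} − 7 for some r ≥ 0.
Then x_{r+1} = 2x_r + 7 = 2·(2^{r+1} − 7) + 7 = 2^{r+2} − 14 + 7 = 2^{r+2} − 7.
Hence x_n = 2^{n+1} − 7 for every n ≥ 0, by induction.

x_n = 2^{n+1} − 7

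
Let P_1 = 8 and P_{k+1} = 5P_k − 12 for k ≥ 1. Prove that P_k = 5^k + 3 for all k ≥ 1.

Base case: P_1 = 8, and 5^1 + 3 = 5 + 3 = 8.
Assume P_r = 5^r + 3 for some r ≥ 1.
Then P_{r+1} = 5P_r − 12 = 5·(5^r + 3) − 12 = 5^{r+1} + 15 − 12 = 5^{r+1} + 3.
This completes the inductive step, so P_k = 5^k + 3 for all k ≥ 1.

P_k = 5^k + 3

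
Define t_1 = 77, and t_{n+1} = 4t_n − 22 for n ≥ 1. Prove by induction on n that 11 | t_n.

Base case: t_1 = 77 = 11·7, so 11 | t_1.
Assume 11 | t_r, so t_r = 11s for some integer s.
Then t_{r+1} = 4t_r − 22 = 4·(11s) − 22 = 11(4s − 2), so 11 | t_{r+1}.
By induction, 11 | t_n for all n ≥ 1.

11 | t_n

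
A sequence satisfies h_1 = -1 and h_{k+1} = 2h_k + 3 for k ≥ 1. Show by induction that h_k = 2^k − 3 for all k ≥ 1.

Base case: h_1 = -1, and 2^1 − 3 = 2 − 3 = -1.
Assume h_m = 2^m − 3 for some m ≥ 1.
Then h_{m+1} = 2h_m + 3 = 2·(2^m − 3) + 3 = 2^{m+1} − 6 + 3 = 2^{m+1} − 3.
This completes the inductive step, so h_k = 2^k − 3 for all k ≥ 1.

h_k = 2^k − 3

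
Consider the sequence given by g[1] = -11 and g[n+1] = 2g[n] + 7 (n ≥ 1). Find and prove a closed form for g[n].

Claim: g[n] = -2^{n+1} − 7.

Base case: g[1] = -11, and -2^{1+1} − 7 = -4 − 7 = -11.
Assume g[r] = -2^{r+1} − 7 for some r ≥ 1.
Then g[r+1] = 2g[r] + 7 = 2·(-2^{r+1} − 7) + 7 = -2^{r+2} − 14 + 7 = -2^{r+2} − 7.
This completes the inductive step, so g[n] = -2^{n+1} − 7 for all n ≥ 1.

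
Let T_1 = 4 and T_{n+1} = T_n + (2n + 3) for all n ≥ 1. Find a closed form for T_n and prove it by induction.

Claim: T_n = n^2 + 2n + 1.

Base case: T_1 = 4, and 1^2 + 2·1 + 1 = 4.
Assume T_m = m^2 + 2m + 1.
Then T_{m+1} = T_m + (2m + 3) = (m^2 + 2m + 1) + (2m + 3) = m^2 + 4m + 4,
and (m+1)^2 + 2·(m+1) + 1 = m^2 + 4m + 4.
Hence T_n = n^2 + 2n + 1 for every n ≥ 1, by induction.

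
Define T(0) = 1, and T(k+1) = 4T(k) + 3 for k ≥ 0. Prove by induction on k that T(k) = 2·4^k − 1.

Base case: T(0) = 1, and 2·4^0 − 1 = 2 − 1 = 1.
Assume T(r) = 2·4^r − 1 for some r ≥ 0.
Then T(r+1) = 4T(r) + 3 = 4·(2·4^r − 1) + 3 = 8·4^r − 4 + 3 = 2·4^{r+1} − 1.
So the formula holds for r+1, and by induction T(k) = 2·4^k − 1 for all k ≥ 0.

T(k) = 2·4^k − 1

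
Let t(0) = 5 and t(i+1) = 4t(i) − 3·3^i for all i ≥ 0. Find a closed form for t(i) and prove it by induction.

Claim: t(i) = 2·4^i + 3·3^i.

Base case: t(0) = 5, and 2·4^0 + 3·3^0 = 2 + 3 = 5.
Assume t(j) = 2·4^j + 3·3^j for some j ≥ 0.
Then t(j+1) = 4t(j) − 3·3^j = 4·(2·4^j + 3·3^j) − 3·3^j = 2·4^{j+1} + 12·3^j − 3·3^j = 2·4^{j+1} + 9·3^j = 2·4^{j+1} + 3·3^{j+1}.
By induction, t(i) = 2·4^i + 3·3^i for all i ≥ 0.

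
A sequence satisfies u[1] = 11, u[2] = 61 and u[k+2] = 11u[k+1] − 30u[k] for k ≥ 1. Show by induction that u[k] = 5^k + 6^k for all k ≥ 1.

Base cases: u[1] = 11 and 5^1 + 6^1 = 11; u[2] = 61 and 5^2 + 6^2 = 61.
Assume u[i] = 5^i + 6^i for all 1 ≤ i ≤ j, where j ≥ 2.
Then u[j+1] = 11u[j] − 30u[j−1] = 11·(5^j + 6^j) − 30·(5^{j−1} + 6^{j−1}) = (11·5 − 30)5^{j−1} + (11·6 − 30)6^{j−1} = 25·5^{j−1} + 36·6^{j−1} = 5^{j+1} + 6^{j+1}.
By strong induction, u[k] = 5^k + 6^k for all k ≥ 1.

u[k] = 5^k + 6^k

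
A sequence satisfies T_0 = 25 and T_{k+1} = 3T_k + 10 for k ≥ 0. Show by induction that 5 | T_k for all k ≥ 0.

Base case: T_0 = 25 = 5·5, so 5 | T_0.
Assume 5 | T_r, so T_r = 5t for some integer t.
Then T_{r+1} = 3T_r + 10 = 3·(5t) + 10 = 5(3t + 2), so 5 | T_{r+1}.
So the property holds for r+1, and by induction 5 | T_k for all k ≥ 0.

5 | T_k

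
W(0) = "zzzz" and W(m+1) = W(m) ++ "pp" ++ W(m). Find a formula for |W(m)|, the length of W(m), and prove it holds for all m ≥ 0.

Claim: |W(m)| = 6·2^m − 2.

Base case: |W(0)| = 4, and 6·2^0 − 2 = 4.
Assume |W(j)| = 6·2^j − 2.
Then |W(j+1)| = |W(j)| + 2 + |W(j)| = 2|W(j)| + 2 = 2(6·2^j − 2) + 2 = 6·2^{j+1} − 4 + 2 = 6·2^{j+1} − 2.
Hence |W(m)| = 6·2^m − 2 for every m ≥ 0, by induction.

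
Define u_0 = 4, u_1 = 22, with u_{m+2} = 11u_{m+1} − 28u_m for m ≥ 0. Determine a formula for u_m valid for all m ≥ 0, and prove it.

Claim: u_m = 2·7^m + 2·4^m.

Base cases: u_0 = 4 and 2·7^0 + 2·4^0 = 4; u_1 = 22 and 2·7^1 + 2·4^1 = 22.
Assume u_i = 2·7^i + 2·4^i for all 0 ≤ i ≤ j, where j ≥ 1.
Then u_{j+1} = 11u_j − 28u_{j−1} = 11·(2·7^j + 2·4^j) − 28·(2·7^{j−1} + 2·4^{j−1}) = 2·(11·7 − 28)7^{j−1} + 2·(11·4 − 28)4^{j−1} = 98·7^{j−1} + 32·4^{j−1} = 2·7^{j+1} + 2·4^{j+1}.
By strong induction, u_m = 2·7^m + 2·4^m for all m ≥ 0.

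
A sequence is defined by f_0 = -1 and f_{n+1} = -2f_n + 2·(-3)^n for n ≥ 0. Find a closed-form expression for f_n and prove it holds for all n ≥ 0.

Claim: f_n = (-2)^n − 2·(-3)^n.

Base case: f_0 = -1, and (-2)^0 − 2·(-3)^0 = 1 − 2 = -1.
Assume f_m = (-2)^m − 2·(-3)^m for some m ≥ 0.
Then f_{m+1} = -2f_m + 2·(-3)^m = -2·((-2)^m − 2·(-3)^m) + 2·(-3)^m = (-2)^{m+1} + 4·(-3)^m + 2·(-3)^m = (-2)^{m+1} + 6·(-3)^m = (-2)^{m+1} − 2·(-3)^{m+1}.
By induction, f_n = (-2)^n − 2·(-3)^n for all n ≥ 0.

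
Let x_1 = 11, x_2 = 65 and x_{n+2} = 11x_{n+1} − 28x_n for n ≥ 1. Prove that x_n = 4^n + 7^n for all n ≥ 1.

Base cases: x_1 = 11 and 4^1 + 7^1 = 11; x_2 = 65 and 4^2 + 7^2 = 65.
Assume x_j = 4^j + 7^j for all 1 ≤ j ≤ m, where m ≥ 2.
Then x_{m+1} = 11x_m − 28x_{m−1} = 11·(4^m + 7^m) − 28·(4^{m−1} + 7^{m−1}) = (11·4 − 28)4^{m−1} + (11·7 − 28)7^{m−1} = 16·4^{m−1} + 49·7^{m−1} = 4^{m+1} + 7^{m+1}.
So the formula holds for m+1, and by strong induction x_n = 4^n + 7^n for all n ≥ 1.

x_n = 4^n + 7^n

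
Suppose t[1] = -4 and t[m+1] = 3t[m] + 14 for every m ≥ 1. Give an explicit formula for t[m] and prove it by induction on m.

Claim: t[m] = 3^m − 7.

Base case: t[1] = -4, and 3^1 − 7 = 3 − 7 = -4.
Assume t[j] = 3^j − 7 for some j ≥ 1.
Then t[j+1] = 3t[j] + 14 = 3·(3^j − 7) + 14 = 3^{j+1} − 21 + 14 = 3^{j+1} − 7.
Hence t[m] = 3^m − 7 for every m ≥ 1, by induction.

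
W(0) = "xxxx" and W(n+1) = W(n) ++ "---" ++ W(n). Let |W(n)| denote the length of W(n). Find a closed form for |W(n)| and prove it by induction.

Claim: |W(n)| = 7·2^n − 3.

Base case: |W(0)| = 4, and 7·2^0 − 3 = 4.
Assume |W(r)| = 7·2^r − 3.
Then |W(r+1)| = |W(r)| + 3 + |W(r)| = 2|W(r)| + 3 = 2(7·2^r − 3) + 3 = 7·2^{r+1} − 6 + 3 = 7·2^{r+1} − 3.
This completes the inductive step, so |W(n)| = 7·2^n − 3 for all n ≥ 0.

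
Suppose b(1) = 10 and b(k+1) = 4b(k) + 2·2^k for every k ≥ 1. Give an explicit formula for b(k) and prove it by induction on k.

Claim: b(k) = 3·4^k − 2^k.

Base case: b(1) = 10, and 3·4^1 − 2^1 = 12 − 2 = 10.
Assume b(j) = 3·4^j − 2^j for some j ≥ 1.
Then b(j+1) = 4b(j) + 2·2^j = 4·(3·4^j − 2^j) + 2·2^j = 3·4^{j+1} − 4·2^j + 2·2^j = 3·4^{j+1} − 2·2^j = 3·4^{j+1} − 2^{j+1}.
Hence b(k) = 3·4^k − 2^k for every k ≥ 1, by induction.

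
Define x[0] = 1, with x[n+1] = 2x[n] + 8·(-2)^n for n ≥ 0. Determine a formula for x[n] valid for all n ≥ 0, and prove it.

Claim: x[n] = 3·2^n − 2·(-2)^n.

Base case: x[0] = 1, and 3·2^0 − 2·(-2)^0 = 3 − 2 = 1.
Assume x[j] = 3·2^j − 2·(-2)^j for some j ≥ 0.
Then x[j+1] = 2x[j] + 8·(-2)^j = 2·(3·2^j − 2·(-2)^j) + 8·(-2)^j = 3·2^{j+1} − 4·(-2)^j + 8·(-2)^j = 3·2^{j+1} + 4·(-2)^j = 3·2^{j+1} − 2·(-2)^{j+1}.
This completes the inductive step, so x[n] = 3·2^n − 2·(-2)^n for all n ≥ 0.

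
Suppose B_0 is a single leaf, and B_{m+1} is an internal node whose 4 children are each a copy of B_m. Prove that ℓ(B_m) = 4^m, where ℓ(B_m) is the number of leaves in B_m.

Base case: ℓ(B_0) = 1, and 4^0 = 1.
Assume ℓ(B_j) = 4^j.
Then ℓ(B_{j+1}) = 4·ℓ(B_j) = 4·4^j = 4^{j+1}.
By induction, ℓ(B_m) = 4^m for all m ≥ 0.

ℓ(B_m) = 4^m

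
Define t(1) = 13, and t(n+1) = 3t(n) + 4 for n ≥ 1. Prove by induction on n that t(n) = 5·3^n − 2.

Base case: t(1) = 13, and 5·3^1 − 2 = 15 − 2 = 13.
Assume t(m) = 5·3^m − 2 for some m ≥ 1.
Then t(m+1) = 3t(m) + 4 = 3·(5·3^m − 2) + 4 = 15·3^m − 6 + 4 = 5·3^{m+1} − 2.
This completes the inductive step, so t(n) = 5·3^n − 2 for all n ≥ 1.

t(n) = 5·3^n − 2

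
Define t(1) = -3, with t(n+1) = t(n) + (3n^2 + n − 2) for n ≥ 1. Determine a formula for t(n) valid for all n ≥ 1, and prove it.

Claim: t(n) = n^3 − n^2 − 2n − 1.

Base case: t(1) = -3, and 1^3 − 1^2 − 2·1 − 1 = -3.
Assume t(m) = m^3 − m^2 − 2m − 1.
Then t(m+1) = t(m) + (3m^2 + m − 2) = (m^3 − m^2 − 2m − 1) + (3m^2 + m − 2) = m^3 + 2m^2 − m − 3,
and (m+1)^3 − (m+1)^2 − 2·(m+1) − 1 = m^3 + 2m^2 − m − 3.
By induction, t(n) = n^3 − n^2 − 2n − 1 for all n ≥ 1.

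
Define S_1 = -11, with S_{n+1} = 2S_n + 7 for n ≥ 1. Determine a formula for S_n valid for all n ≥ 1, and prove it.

Claim: S_n = -2^{n+1} − 7.

Base case: S_1 = -11, and -2^{1+1} − 7 = -4 − 7 = -11.
Assume S_k = -2^{k+1} − 7 for some k ≥ 1.
Then S_{k+1} = 2S_k + 7 = 2·(-2^{k+1} − 7) + 7 = -2^{k+2} − 14 + 7 = -2^{k+2} − 7.
Hence S_n = -2^{n+1} − 7 for every n ≥ 1, by induction.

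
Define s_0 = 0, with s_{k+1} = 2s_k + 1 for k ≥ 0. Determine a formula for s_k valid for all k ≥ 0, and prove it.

Claim: s_k = 2^k − 1.

Base case: s_0 = 0, and 2^0 − 1 = 1 − 1 = 0.
Assume s_m = 2^m − 1 for some m ≥ 0.
Then s_{m+1} = 2s_m + 1 = 2·(2^m − 1) + 1 = 2^{m+1} − 2 + 1 = 2^{m+1} − 1.
So the formula holds for m+1, and by induction s_k = 2^k − 1 for all k ≥ 0.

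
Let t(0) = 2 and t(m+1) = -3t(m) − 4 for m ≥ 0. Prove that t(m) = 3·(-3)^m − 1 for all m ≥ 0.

Base case: t(0) = 2, and 3·(-3)^0 − 1 = 3 − 1 = 2.
Assume t(r) = 3·(-3)^r − 1 for some r ≥ 0.
Then t(r+1) = -3t(r) − 4 = -3·(3·(-3)^r − 1) − 4 = -9·(-3)^r + 3 − 4 = 3·(-3)^{r+1} − 1.
This completes the inductive step, so t(m) = 3·(-3)^m − 1 for all m ≥ 0.

t(m) = 3·(-3)^m − 1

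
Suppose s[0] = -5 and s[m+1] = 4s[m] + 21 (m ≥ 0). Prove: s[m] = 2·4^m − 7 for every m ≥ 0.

Base case: s[0] = -5, and 2·4^0 − 7 = 2 − 7 = -5.
Assume s[k] = 2·4^k − 7 for some k ≥ 0.
Then s[k+1] = 4s[k] + 21 = 4·(2·4^k − 7) + 21 = 8·4^k − 28 + 21 = 2·4^{k+1} − 7.
So the formula holds for k+1, and by induction s[m] = 2·4^m − 7 for all m ≥ 0.

s[m] = 2·4^m − 7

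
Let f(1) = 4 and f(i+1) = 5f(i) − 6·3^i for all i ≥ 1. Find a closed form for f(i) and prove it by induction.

Claim: f(i) = -5^i + 3·3^i.

Base case: f(1) = 4, and -5^1 + 3·3^1 = -5 + 9 = 4.
Assume f(j) = -5^j + 3·3^j for some j ≥ 1.
Then f(j+1) = 5f(j) − 6·3^j = 5·(-5^j + 3·3^j) − 6·3^j = -5^{j+1} + 15·3^j − 6·3^j = -5^{j+1} + 9·3^j = -5^{j+1} + 3·3^{j+1}.
This completes the inductive step, so f(i) = -5^i + 3·3^i for all i ≥ 1.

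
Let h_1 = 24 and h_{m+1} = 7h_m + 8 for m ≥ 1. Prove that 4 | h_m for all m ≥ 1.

Base case: h_1 = 24 = 4·6, so 4 | h_1.
Assume 4 | h_r, so h_r = 4t for some integer t.
Then h_{r+1} = 7h_r + 8 = 7·(4t) + 8 = 4(7t + 2), so 4 | h_{r+1}.
So the property holds for r+1, and by induction 4 | h_m for all m ≥ 1.

4 | h_m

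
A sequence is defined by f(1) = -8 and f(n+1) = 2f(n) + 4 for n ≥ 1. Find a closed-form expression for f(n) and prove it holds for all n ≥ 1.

Claim: f(n) = -2^{n+1} − 4.

Base case: f(1) = -8, and -2^{1+1} − 4 = -4 − 4 = -8.
Assume f(j) = -2^{j+1} − 4 for some j ≥ 1.
Then f(j+1) = 2f(j) + 4 = 2·(-2^{j+1} − 4) + 4 = -2^{j+2} − 8 + 4 = -2^{j+2} − 4.
By induction, f(n) = -2^{n+1} − 4 for all n ≥ 1.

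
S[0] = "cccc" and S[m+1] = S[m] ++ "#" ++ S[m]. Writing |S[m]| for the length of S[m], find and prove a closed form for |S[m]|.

Claim: |S[m]| = 5·2^m − 1.

Base case: |S[0]| = 4, and 5·2^0 − 1 = 4.
Assume |S[k]| = 5·2^k − 1.
Then |S[k+1]| = |S[k]| + 1 + |S[k]| = 2|S[k]| + 1 = 2(5·2^k − 1) + 1 = 5·2^{k+1} − 2 + 1 = 5·2^{k+1} − 1.
This completes the inductive step, so |S[m]| = 5·2^m − 1 for all m ≥ 0.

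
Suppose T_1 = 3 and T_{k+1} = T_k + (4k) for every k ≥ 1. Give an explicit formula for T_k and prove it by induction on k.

Claim: T_k = 2k^2 − 2k + 3.

Base case: T_1 = 3, and 2·1^2 − 2·1 + 3 = 3.
Assume T_m = 2m^2 − 2m + 3.
Then T_{m+1} = T_m + (4m) = (2m^2 − 2m + 3) + (4m) = 2m^2 + 2m + 3,
and 2·(m+1)^2 − 2·(m+1) + 3 = 2m^2 + 2m + 3.
Hence T_k = 2k^2 − 2k + 3 for every k ≥ 1, by induction.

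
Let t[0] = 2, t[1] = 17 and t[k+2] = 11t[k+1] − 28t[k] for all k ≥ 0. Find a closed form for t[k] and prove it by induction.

Claim: t[k] = 3·7^k − 4^k.

Base cases: t[0] = 2 and 3·7^0 − 4^0 = 2; t[1] = 17 and 3·7^1 − 4^1 = 17.
Assume t[j] = 3·7^j − 4^j for all 0 ≤ j ≤ r, where r ≥ 1.
Then t[r+1] = 11t[r] − 28t[r−1] = 11·(3·7^r − 4^r) − 28·(3·7^{r−1} − 4^{r−1}) = 3·(11·7 − 28)7^{r−1} − (11·4 − 28)4^{r−1} = 147·7^{r−1} − 16·4^{r−1} = 3·7^{r+1} − 4^{r+1}.
By strong induction, t[k] = 3·7^k − 4^k for all k ≥ 0.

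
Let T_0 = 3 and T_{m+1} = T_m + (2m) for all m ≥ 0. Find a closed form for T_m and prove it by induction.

Claim: T_m = m^2 − m + 3.

Base case: T_0 = 3, and 0^2 − 0 + 3 = 3.
Assume T_r = r^2 − r + 3.
Then T_{r+1} = T_r + (2r) = (r^2 − r + 3) + (2r) = r^2 + r + 3,
and (r+1)^2 − (r+1) + 3 = r^2 + r + 3.
This completes the inductive step, so T_m = m^2 − m + 3 for all m ≥ 0.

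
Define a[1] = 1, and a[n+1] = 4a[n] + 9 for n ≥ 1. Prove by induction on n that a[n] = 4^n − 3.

Base case: a[1] = 1, and 4^1 − 3 = 4 − 3 = 1.
Assume a[j] = 4^j − 3 for some j ≥ 1.
Then a[j+1] = 4a[j] + 9 = 4·(4^j − 3) + 9 = 4^{j+1} − 12 + 9 = 4^{j+1} − 3.
Hence a[n] = 4^n − 3 for every n ≥ 1, by induction.

a[n] = 4^n − 3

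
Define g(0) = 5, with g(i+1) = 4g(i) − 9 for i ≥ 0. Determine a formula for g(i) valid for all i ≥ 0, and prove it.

Claim: g(i) = 2·4^i + 3.

Base case: g(0) = 5, and 2·4^0 + 3 = 2 + 3 = 5.
Assume g(j) = 2·4^j + 3 for some j ≥ 0.
Then g(j+1) = 4g(j) − 9 = 4·(2·4^j + 3) − 9 = 8·4^j + 12 − 9 = 2·4^{j+1} + 3.
Hence g(i) = 2·4^i + 3 for every i ≥ 0, by induction.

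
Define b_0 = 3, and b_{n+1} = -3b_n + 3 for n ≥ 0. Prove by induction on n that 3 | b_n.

Base case: b_0 = 3 = 3·1, so 3 | b_0.
Assume 3 | b_j, so b_j = 3t for some integer t.
Then b_{j+1} = -3b_j + 3 = -3·(3t) + 3 = 3(-3t + 1), so 3 | b_{j+1}.
By induction, 3 | b_n for all n ≥ 0.

3 | b_n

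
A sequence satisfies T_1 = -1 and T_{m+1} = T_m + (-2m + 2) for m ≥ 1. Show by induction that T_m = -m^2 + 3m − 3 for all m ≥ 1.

Base case: T_1 = -1, and -1^2 + 3·1 − 3 = -1.
Assume T_r = -r^2 + 3r − 3.
Then T_{r+1} = T_r + (-2r + 2) = (-r^2 + 3r − 3) + (-2r + 2) = -r^2 + r − 1,
and -(r+1)^2 + 3·(r+1) − 3 = -r^2 + r − 1.
This completes the inductive step, so T_m = -m^2 + 3m − 3 for all m ≥ 1.

T_m = -m^2 + 3m − 3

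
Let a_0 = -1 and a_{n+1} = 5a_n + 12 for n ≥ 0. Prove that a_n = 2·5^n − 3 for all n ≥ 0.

Base case: a_0 = -1, and 2·5^0 − 3 = 2 − 3 = -1.
Assume a_j = 2·5^j − 3 for some j ≥ 0.
Then a_{j+1} = 5a_j + 12 = 5·(2·5^j − 3) + 12 = 10·5^j − 15 + 12 = 2·5^{j+1} − 3.
Hence a_n = 2·5^n − 3 for every n ≥ 0, by induction.

a_n = 2·5^n − 3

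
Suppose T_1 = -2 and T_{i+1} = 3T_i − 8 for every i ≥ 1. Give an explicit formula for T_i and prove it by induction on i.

Claim: T_i = -2·3^i + 4.

Base case: T_1 = -2, and -2·3^1 + 4 = -6 + 4 = -2.
Assume T_k = -2·3^k + 4 for some k ≥ 1.
Then T_{k+1} = 3T_k − 8 = 3·(-2·3^k + 4) − 8 = -6·3^k + 12 − 8 = -2·3^{k+1} + 4.
By induction, T_i = -2·3^i + 4 for all i ≥ 1.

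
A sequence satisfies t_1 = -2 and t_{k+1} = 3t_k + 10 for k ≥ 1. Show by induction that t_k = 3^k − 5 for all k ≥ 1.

Base case: t_1 = -2, and 3^1 − 5 = 3 − 5 = -2.
Assume t_m = 3^m − 5 for some m ≥ 1.
Then t_{m+1} = 3t_m + 10 = 3·(3^m − 5) + 10 = 3^{m+1} − 15 + 10 = 3^{m+1} − 5.
This completes the inductive step, so t_k = 3^k − 5 for all k ≥ 1.

t_k = 3^k − 5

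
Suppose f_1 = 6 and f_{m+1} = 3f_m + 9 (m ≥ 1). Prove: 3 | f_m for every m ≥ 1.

Base case: f_1 = 6 = 3·2, so 3 | f_1.
Assume 3 | f_k, so f_k = 3t for some integer t.
Then f_{k+1} = 3f_k + 9 = 3·(3t) + 9 = 3(3t + 3), so 3 | f_{k+1}.
This completes the inductive step, so 3 | f_m for all m ≥ 1.

3 | f_m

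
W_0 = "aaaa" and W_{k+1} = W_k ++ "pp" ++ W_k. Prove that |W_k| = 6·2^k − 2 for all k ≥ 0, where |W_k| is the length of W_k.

Base case: |W_0| = 4, and 6·2^0 − 2 = 4.
Assume |W_m| = 6·2^m − 2.
Then |W_{m+1}| = |W_m| + 2 + |W_m| = 2|W_m| + 2 = 2(6·2^m − 2) + 2 = 6·2^{m+1} − 4 + 2 = 6·2^{m+1} − 2.
By induction, |W_k| = 6·2^k − 2 for all k ≥ 0.

|W_k| = 6·2^k − 2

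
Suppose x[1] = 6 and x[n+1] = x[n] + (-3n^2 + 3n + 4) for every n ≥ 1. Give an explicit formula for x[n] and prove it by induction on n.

Claim: x[n] = -n^3 + 3n^2 + 2n + 2.

Base case: x[1] = 6, and -1^3 + 3·1^2 + 2·1 + 2 = 6.
Assume x[m] = -m^3 + 3m^2 + 2m + 2.
Then x[m+1] = x[m] + (-3m^2 + 3m + 4) = (-m^3 + 3m^2 + 2m + 2) + (-3m^2 + 3m + 4) = -m^3 + 5m + 6,
and -(m+1)^3 + 3·(m+1)^2 + 2·(m+1) + 2 = -m^3 + 5m + 6.
This completes the inductive step, so x[n] = -n^3 + 3n^2 + 2n + 2 for all n ≥ 1.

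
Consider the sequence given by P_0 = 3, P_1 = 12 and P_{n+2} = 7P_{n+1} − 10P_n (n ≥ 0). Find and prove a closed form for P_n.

Claim: P_n = 2^n + 2·5^n.

Base cases: P_0 = 3 and 2^0 + 2·5^0 = 3; P_1 = 12 and 2^1 + 2·5^1 = 12.
Assume P_j = 2^j + 2·5^j for all 0 ≤ j ≤ r, where r ≥ 1.
Then P_{r+1} = 7P_r − 10P_{r−1} = 7·(2^r + 2·5^r) − 10·(2^{r−1} + 2·5^{r−1}) = (7·2 − 10)2^{r−1} + 2·(7·5 − 10)5^{r−1} = 4·2^{r−1} + 50·5^{r−1} = 2^{r+1} + 2·5^{r+1}.
By strong induction, P_n = 2^n + 2·5^n for all n ≥ 0.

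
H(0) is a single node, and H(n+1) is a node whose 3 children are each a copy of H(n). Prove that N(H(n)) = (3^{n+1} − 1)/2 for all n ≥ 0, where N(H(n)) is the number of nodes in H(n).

Base case: N(H(0)) = 1, and (3^{0+1} − 1)/2 = 1.
Assume N(H(k)) = (3^{k+1} − 1)/2.
Then N(H(k+1)) = 1 + 3N(H(k)) = 1 + 3·(3^{k+1} − 1)/2 = 1 + (3^{k+2} − 3)/2 = (2 + 3^{k+2} − 3)/2 = (3^{k+2} − 1)/2.
Hence N(H(n)) = (3^{n+1} − 1)/2 for every n ≥ 0, by induction.

N(H(n)) = (3^{n+1} − 1)/2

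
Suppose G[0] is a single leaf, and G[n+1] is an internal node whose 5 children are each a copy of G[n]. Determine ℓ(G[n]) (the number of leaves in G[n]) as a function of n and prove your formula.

Claim: ℓ(G[n]) = 5^n.

Base case: ℓ(G[0]) = 1, and 5^0 = 1.
Assume ℓ(G[m]) = 5^m.
Then ℓ(G[m+1]) = 5·ℓ(G[m]) = 5·5^m = 5^{m+1}.
By induction, ℓ(G[n]) = 5^n for all n ≥ 0.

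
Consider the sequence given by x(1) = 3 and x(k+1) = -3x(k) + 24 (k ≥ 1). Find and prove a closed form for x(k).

Claim: x(k) = (-3)^k + 6.

Base case: x(1) = 3, and (-3)^1 + 6 = -3 + 6 = 3.
Assume x(m) = (-3)^m + 6 for some m ≥ 1.
Then x(m+1) = -3x(m) + 24 = -3·((-3)^m + 6) + 24 = -3·(-3)^m − 18 + 24 = (-3)^{m+1} + 6.
This completes the inductive step, so x(k) = (-3)^k + 6 for all k ≥ 1.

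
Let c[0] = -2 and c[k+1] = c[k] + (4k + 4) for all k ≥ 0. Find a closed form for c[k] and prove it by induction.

Claim: c[k] = 2k^2 + 2k − 2.

Base case: c[0] = -2, and 2·0^2 + 2·0 − 2 = -2.
Assume c[r] = 2r^2 + 2r − 2.
Then c[r+1] = c[r] + (4r + 4) = (2r^2 + 2r − 2) + (4r + 4) = 2r^2 + 6r + 2,
and 2·(r+1)^2 + 2·(r+1) − 2 = 2r^2 + 6r + 2.
This completes the inductive step, so c[k] = 2k^2 + 2k − 2 for all k ≥ 0.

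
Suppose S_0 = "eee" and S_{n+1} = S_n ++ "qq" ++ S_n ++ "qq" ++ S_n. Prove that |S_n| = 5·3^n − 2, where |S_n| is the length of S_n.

Base case: |S_0| = 3, and 5·3^0 − 2 = 3.
Assume |S_r| = 5·3^r − 2.
Then |S_{r+1}| = 3|S_r| + 4 = 3(5·3^r − 2) + 4 = 5·3^{r+1} − 6 + 4 = 5·3^{r+1} − 2.
Hence |S_n| = 5·3^n − 2 for every n ≥ 0, by induction.

|S_n| = 5·3^n − 2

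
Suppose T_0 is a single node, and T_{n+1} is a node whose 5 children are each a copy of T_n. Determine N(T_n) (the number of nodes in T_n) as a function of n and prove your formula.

Claim: N(T_n) = (5^{n+1} − 1)/4.

Base case: N(T_0) = 1, and (5^{0+1} − 1)/4 = 1.
Assume N(T_m) = (5^{m+1} − 1)/4.
Then N(T_{m+1}) = 1 + 5N(T_m) = 1 + 5·(5^{m+1} − 1)/4 = 1 + (5^{m+2} − 5)/4 = (4 + 5^{m+2} − 5)/4 = (5^{m+2} − 1)/4.
By induction, N(T_n) = (5^{n+1} − 1)/4 for all n ≥ 0.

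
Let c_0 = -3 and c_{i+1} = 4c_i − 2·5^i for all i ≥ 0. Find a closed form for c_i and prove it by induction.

Claim: c_i = -4^i − 2·5^i.

Base case: c_0 = -3, and -4^0 − 2·5^0 = -1 − 2 = -3.
Assume c_r = -4^r − 2·5^r for some r ≥ 0.
Then c_{r+1} = 4c_r − 2·5^r = 4·(-4^r − 2·5^r) − 2·5^r = -4^{r+1} − 8·5^r − 2·5^r = -4^{r+1} − 10·5^r = -4^{r+1} − 2·5^{r+1}.
Hence c_i = -4^i − 2·5^i for every i ≥ 0, by induction.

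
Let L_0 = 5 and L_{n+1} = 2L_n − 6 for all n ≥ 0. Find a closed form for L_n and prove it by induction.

Claim: L_n = -2^n + 6.

Base case: L_0 = 5, and -2^0 + 6 = -1 + 6 = 5.
Assume L_j = -2^j + 6 for some j ≥ 0.
Then L_{j+1} = 2L_j − 6 = 2·(-2^j + 6) − 6 = -2^{j+1} + 12 − 6 = -2^{j+1} + 6.
So the formula holds for j+1, and by induction L_n = -2^n + 6 for all n ≥ 0.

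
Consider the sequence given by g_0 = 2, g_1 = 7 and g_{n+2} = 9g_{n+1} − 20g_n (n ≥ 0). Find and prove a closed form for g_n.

Claim: g_n = 3·4^n − 5^n.

Base cases: g_0 = 2 and 3·4^0 − 5^0 = 2; g_1 = 7 and 3·4^1 − 5^1 = 7.
Assume g_j = 3·4^j − 5^j for all 0 ≤ j ≤ r, where r ≥ 1.
Then g_{r+1} = 9g_r − 20g_{r−1} = 9·(3·4^r − 5^r) − 20·(3·4^{r−1} − 5^{r−1}) = 3·(9·4 − 20)4^{r−1} − (9·5 − 20)5^{r−1} = 48·4^{r−1} − 25·5^{r−1} = 3·4^{r+1} − 5^{r+1}.
So the formula holds for r+1, and by strong induction g_n = 3·4^n − 5^n for all n ≥ 0.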